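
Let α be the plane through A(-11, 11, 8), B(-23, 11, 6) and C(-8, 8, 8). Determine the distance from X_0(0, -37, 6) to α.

25√38/38

AB = (-12, 0, -2) and AC = (3, -3, 0), so a normal is n = AB × AC = (-6, -6, 36).
Then n·(0, -37, 6) - 288 = 150.
|n| = √(36 + 36 + 1296) = 6√38, so the distance is |150|/(6√38) = 25√38/38.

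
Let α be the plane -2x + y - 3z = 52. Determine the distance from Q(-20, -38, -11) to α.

17/√14

d = |(-2)·(-20) + 1·(-38) + (-3)·(-11) − 52| / √(4 + 1 + 9) = |-17| / √14 = 17/√14.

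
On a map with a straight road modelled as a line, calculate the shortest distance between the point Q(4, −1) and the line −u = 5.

d = |(-1)·4 + 0·(-1) − 5| / √(1 + 0) = |-9|/1 = 9.

9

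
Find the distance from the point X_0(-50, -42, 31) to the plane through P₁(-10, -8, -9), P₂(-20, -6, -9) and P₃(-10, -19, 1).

P₁P₂ = (-10, 2, 0) and P₁P₃ = (0, -11, 10), so a normal is n = P₁P₂ × P₁P₃ = (20, 100, 110).
n = (20, 100, 110); n·P − (-1990) = 200; |n| = 150; distance = 200/150 = 4/3.

4/3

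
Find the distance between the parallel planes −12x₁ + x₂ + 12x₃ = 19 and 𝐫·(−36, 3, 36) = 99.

14/17

Divide the second equation by 3 to match normals: −12x₁ + x₂ + 12x₃ = 33.
With common normal n = (−12, 1, 12) (|n| = 17), the distance is |19 − 33|/|n| = 14/17.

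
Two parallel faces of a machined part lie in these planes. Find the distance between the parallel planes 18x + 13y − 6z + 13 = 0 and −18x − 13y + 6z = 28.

Divide the second equation by -1 to match normals: 18x + 13y − 6z = -28.
With common normal n = (18, 13, −6) (|n| = 23), the distance is |(-13) − (-28)|/|n| = 15/23.

15/23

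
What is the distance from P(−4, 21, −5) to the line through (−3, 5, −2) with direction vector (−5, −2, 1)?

Direction vector d = (−5, −2, 1).
AP = (−1, 16, −3); AP·d = -30, |AP|² = 266, |d|² = 30.
distance² = |AP|² − (AP·d)²/|d|² = 266 − 900/30 = 236, so the distance is 2√59.

2√59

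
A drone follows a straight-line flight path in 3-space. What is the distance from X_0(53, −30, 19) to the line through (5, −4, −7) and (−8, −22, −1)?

2√914

A direction vector is d = (−13, −18, 6).
AP = (48, −26, 26); AP·d = 0, |AP|² = 3656, |d|² = 529.
distance² = |AP|² − (AP·d)²/|d|² = 3656 − 0/529 = 3656, so the distance is 2√914.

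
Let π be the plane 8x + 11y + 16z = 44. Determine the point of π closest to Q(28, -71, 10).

n = (8, 11, 16), |n|² = 441, and n·Q − 44 = -441.
t = -441/441 = -1, so the foot is Q − t·n = (28, -71, 10) − (-1)·(8, 11, 16) = (36, -60, 26).

(36, -60, 26)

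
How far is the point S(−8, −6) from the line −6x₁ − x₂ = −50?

104/√37

d = |(-6)·(-8) + (-1)·(-6) − (-50)| / √(36 + 1) = |104|/√37 = 104/√37.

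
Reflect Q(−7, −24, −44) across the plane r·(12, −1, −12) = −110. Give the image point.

(-55, -20, 4)

n = (12, −1, −12), |n|² = 289, n·Q − (-110) = 578, so t = 578/289 = 2.
Foot F = Q − 2·n = (−31, −22, −20); the reflection is 2F − Q = (−55, −20, 4).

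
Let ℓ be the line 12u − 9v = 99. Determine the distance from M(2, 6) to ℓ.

d = |12·2 + (-9)·6 − 99| / √(144 + 81) = |-129|/15 = 43/5.

43/5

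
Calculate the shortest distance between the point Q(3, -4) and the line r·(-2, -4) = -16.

13√5/5

The normal to the line is n = (-2, -4) with |n| = 2√5.
|n·Q − (-16)| = |10 − (-16)| = 26, so the distance is 26/(2√5) = 13√5/5.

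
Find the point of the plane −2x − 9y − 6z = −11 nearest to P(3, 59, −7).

(-5, 23, -31)

The perpendicular from P has direction n = (−2, −9, −6): r = (3, 59, −7) + t(−2, −9, −6).
Substitute into the plane: n·(P + tn) = -11 gives -495 + 121t = -11, so t = 4.
Foot = (3, 59, −7) + 4·(−2, −9, −6) = (−5, 23, −31).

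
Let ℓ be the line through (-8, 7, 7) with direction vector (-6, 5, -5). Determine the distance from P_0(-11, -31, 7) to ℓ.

Direction vector d = (-6, 5, -5).
AP = (-3, -38, 0); AP·d = -172, |AP|² = 1453, |d|² = 86.
distance² = |AP|² − (AP·d)²/|d|² = 1453 − 29584/86 = 1109, so the distance is √1109.

√1109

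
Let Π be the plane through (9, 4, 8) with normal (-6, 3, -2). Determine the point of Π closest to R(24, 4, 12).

n = (-6, 3, -2), |n|² = 49, and n·R − (-58) = -98.
t = -98/49 = -2, so the foot is R − t·n = (24, 4, 12) − (-2)·(-6, 3, -2) = (12, 10, 8).

(12, 10, 8)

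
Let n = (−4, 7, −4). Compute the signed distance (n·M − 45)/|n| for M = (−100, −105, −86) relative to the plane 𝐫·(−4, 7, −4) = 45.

-4

n·M − 45 = -36.
|n| = 9, so the signed distance is -36/9 = -4.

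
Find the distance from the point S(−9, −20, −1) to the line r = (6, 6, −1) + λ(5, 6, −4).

Direction vector d = (5, 6, −4).
AP = (−15, −26, 0); AP·d = -231, |AP|² = 901, |d|² = 77.
distance² = |AP|² − (AP·d)²/|d|² = 901 − 53361/77 = 208, so the distance is 4√13.

4√13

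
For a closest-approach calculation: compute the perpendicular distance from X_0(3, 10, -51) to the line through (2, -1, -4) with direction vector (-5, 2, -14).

3√34

Direction vector d = (-5, 2, -14).
AP = (1, 11, -47), and AP × d = (-60, 249, 57).
|AP × d|² = 68850 and |d|² = 225, so the distance is √(68850/225) = √306 = 3√34.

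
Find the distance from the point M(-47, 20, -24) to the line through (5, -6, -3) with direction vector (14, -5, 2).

√221

Direction vector d = (14, -5, 2).
AP = (-52, 26, -21); AP·d = -900, |AP|² = 3821, |d|² = 225.
distance² = |AP|² − (AP·d)²/|d|² = 3821 − 810000/225 = 221, so the distance is √221.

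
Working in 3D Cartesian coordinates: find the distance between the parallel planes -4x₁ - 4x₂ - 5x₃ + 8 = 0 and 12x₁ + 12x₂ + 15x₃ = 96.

8√57/19

Divide the second equation by -3 to match normals: -4x₁ - 4x₂ - 5x₃ = -32.
With common normal n = (-4, -4, -5) (|n| = √57), the distance is |(-8) − (-32)|/|n| = 24/√57.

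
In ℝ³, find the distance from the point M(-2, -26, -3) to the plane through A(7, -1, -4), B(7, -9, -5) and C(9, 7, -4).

AB = (0, -8, -1) and AC = (2, 8, 0), so a normal is n = AB × AC = (8, -2, 16).
n = (8, -2, 16); n·P − (-6) = -6; |n| = 18; distance = 6/18 = 1/3.

1/3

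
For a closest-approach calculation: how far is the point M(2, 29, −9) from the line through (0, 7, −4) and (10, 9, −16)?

A direction vector is d = (10, 2, −12).
AP = (2, 22, −5); AP·d = 124, |AP|² = 513, |d|² = 248.
distance² = |AP|² − (AP·d)²/|d|² = 513 − 15376/248 = 451, so the distance is √451.

√451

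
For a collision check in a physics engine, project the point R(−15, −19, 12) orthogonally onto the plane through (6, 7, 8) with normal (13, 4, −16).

The perpendicular from R has direction n = (13, 4, −16): r = (−15, −19, 12) + λ(13, 4, −16).
Substitute into the plane: n·(R + λn) = -22 gives -463 + 441λ = -22, so λ = 1.
Foot = (−15, −19, 12) + 1·(13, 4, −16) = (−2, −15, −4).

(-2, -15, -4)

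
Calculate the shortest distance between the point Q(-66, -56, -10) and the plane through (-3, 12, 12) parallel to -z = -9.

Parallel planes share the normal n = (0, 0, -1); since (-3, 12, 12) lies on the plane, its equation is -z = -12.
n = (0, 0, -1); n·P − (-12) = 22; |n| = 1; distance = 22/1 = 22.

22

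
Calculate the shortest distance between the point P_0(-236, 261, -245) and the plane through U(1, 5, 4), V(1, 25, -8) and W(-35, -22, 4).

UV = (0, 20, -12) and UW = (-36, -27, 0), so a normal is n = UV × UW = (-324, 432, 720).
Then n·(-236, 261, -245) - 4716 = 8100.
|n| = √(104976 + 186624 + 518400) = 900, so the distance is |8100|/900 = 9.

9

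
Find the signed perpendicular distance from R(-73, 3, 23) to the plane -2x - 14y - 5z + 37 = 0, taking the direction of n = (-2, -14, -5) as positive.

26/15

n·R − (-37) = 26.
|n| = 15, so the signed distance is 26/15.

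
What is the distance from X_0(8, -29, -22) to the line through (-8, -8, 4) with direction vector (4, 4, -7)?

Direction vector d = (4, 4, -7).
AP = (16, -21, -26), and AP × d = (251, 8, 148).
|AP × d|² = 84969 and |d|² = 81, so the distance is √(84969/81) = √1049.

√1049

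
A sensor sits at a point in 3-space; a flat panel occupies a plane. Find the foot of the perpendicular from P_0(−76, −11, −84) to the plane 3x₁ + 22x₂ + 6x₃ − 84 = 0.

The perpendicular from P_0 has direction n = (3, 22, 6): r = (−76, −11, −84) + μ(3, 22, 6).
Substitute into the plane: n·(P_0 + μn) = 84 gives -974 + 529μ = 84, so μ = 2.
Foot = (−76, −11, −84) + 2·(3, 22, 6) = (−70, 33, −72).

(-70, 33, -72)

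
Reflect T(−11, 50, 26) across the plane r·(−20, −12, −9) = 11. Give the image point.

n = (−20, −12, −9), |n|² = 625, n·T − 11 = -625, so t = -625/625 = -1.
Foot F = T − (-1)·n = (−31, 38, 17); the reflection is 2F − T = (−51, 26, 8).

(-51, 26, 8)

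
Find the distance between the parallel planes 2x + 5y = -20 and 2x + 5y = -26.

With common normal n = (2, 5, 0) (|n| = √29), the distance is |(-20) − (-26)|/|n| = 6/√29 = 6√29/29.

6√29/29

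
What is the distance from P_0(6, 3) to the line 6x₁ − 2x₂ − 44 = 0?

d = |6·6 + (-2)·3 − 44| / √(36 + 4) = |-14|/(2√10) = 7√10/10.

7/√10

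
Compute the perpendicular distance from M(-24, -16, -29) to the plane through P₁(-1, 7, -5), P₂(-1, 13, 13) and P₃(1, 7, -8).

3

P₁P₂ = (0, 6, 18) and P₁P₃ = (2, 0, -3), so a normal is n = P₁P₂ × P₁P₃ = (-18, 36, -12).
Then n·(-24, -16, -29) - 330 = -126.
|n| = √(324 + 1296 + 144) = 42, so the distance is |-126|/42 = 3.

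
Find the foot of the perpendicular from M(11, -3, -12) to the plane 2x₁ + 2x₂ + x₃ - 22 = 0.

n = (2, 2, 1), |n|² = 9, and n·M − 22 = -18.
t = -18/9 = -2, so the foot is M − t·n = (11, -3, -12) − (-2)·(2, 2, 1) = (15, 1, -10).

(15, 1, -10)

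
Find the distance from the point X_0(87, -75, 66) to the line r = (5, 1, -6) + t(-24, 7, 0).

Direction vector d = (-24, 7, 0).
AP = (82, -76, 72), and AP × d = (-504, -1728, -1250).
|AP × d|² = 4802500 and |d|² = 625, so the distance is √(4802500/625) = √7684 = 2√1921.

2√1921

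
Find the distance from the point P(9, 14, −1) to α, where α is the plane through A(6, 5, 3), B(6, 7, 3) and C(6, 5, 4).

AB = (0, 2, 0) and AC = (0, 0, 1), so a normal is n = AB × AC = (2, 0, 0).
Then n·(9, 14, −1) − 12 = 6.
|n| = √(4 + 0 + 0) = 2, so the distance is |6|/2 = 3.

3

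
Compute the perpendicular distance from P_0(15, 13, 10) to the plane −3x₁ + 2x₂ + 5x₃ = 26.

Normal vector n = (−3, 2, 5), and n·(15, 13, 10) − 26 = 5.
|n| = √(9 + 4 + 25) = √38, so the distance is |5|/√38 = 5/√38.

5/√38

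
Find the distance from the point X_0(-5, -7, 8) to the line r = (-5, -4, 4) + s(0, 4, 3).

5

Direction vector d = (0, 4, 3).
AP = (0, -3, 4); AP·d = 0, |AP|² = 25, |d|² = 25.
distance² = |AP|² − (AP·d)²/|d|² = 25 − 0/25 = 25, so the distance is 5.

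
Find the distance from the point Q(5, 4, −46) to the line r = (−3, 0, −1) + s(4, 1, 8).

√809

Direction vector d = (4, 1, 8).
AP = (8, 4, −45), and AP × d = (77, −244, −8).
|AP × d|² = 65529 and |d|² = 81, so the distance is √(65529/81) = √809.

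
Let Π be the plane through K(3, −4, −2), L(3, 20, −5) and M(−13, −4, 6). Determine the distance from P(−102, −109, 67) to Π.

KL = (0, 24, −3) and KM = (−16, 0, 8), so a normal is n = KL × KM = (192, 48, 384).
d = |192·(-102) + 48·(-109) + 384·67 − (-384)| / √(36864 + 2304 + 147456) = |1296| / 432 = 3.

3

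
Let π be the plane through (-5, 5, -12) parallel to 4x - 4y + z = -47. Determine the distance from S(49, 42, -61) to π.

Parallel planes share the normal n = (4, -4, 1); since (-5, 5, -12) lies on the plane, its equation is 4x - 4y + z = -52.
n = (4, -4, 1); n·P − (-52) = 19; |n| = √33; distance = 19/√33 = 19√33/33.

19√33/33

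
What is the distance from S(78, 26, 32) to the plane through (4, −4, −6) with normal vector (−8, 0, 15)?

The plane has equation n·(r − (4, −4, −6)) = 0, i.e. n·r = -122.
n = (−8, 0, 15); n·P − (-122) = -22; |n| = 17; distance = 22/17.

22/17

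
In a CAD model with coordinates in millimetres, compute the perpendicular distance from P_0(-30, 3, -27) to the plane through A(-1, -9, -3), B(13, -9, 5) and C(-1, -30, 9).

4/9

AB = (14, 0, 8) and AC = (0, -21, 12), so a normal is n = AB × AC = (168, -168, -294).
Then n·(-30, 3, -27) - 2226 = 168.
|n| = √(28224 + 28224 + 86436) = 378, so the distance is |168|/378 = 4/9.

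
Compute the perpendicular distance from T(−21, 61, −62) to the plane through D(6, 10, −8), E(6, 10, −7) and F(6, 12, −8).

DE = (0, 0, 1) and DF = (0, 2, 0), so a normal is n = DE × DF = (−2, 0, 0).
d = |(-2)·(-21) − (-12)| / √(4 + 0 + 0) = |54| / 2 = 27.

27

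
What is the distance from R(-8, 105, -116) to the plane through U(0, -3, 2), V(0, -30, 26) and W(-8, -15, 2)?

UV = (0, -27, 24) and UW = (-8, -12, 0), so a normal is n = UV × UW = (288, -192, -216).
n = (288, -192, -216); n·P − 144 = 2448; |n| = 408; distance = 2448/408 = 6.

6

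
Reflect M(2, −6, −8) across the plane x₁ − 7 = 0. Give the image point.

n = (1, 0, 0), |n|² = 1, n·M − 7 = -5, so t = -5/1 = -5.
Foot F = M − (-5)·n = (7, −6, −8); the reflection is 2F − M = (12, −6, −8).

(12, -6, -8)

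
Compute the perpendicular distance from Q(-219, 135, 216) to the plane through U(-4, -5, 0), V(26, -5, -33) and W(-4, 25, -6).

UV = (30, 0, -33) and UW = (0, 30, -6), so a normal is n = UV × UW = (990, 180, 900).
Then n·(-219, 135, 216) - (-4860) = 6750.
|n| = √(980100 + 32400 + 810000) = 1350, so the distance is |6750|/1350 = 5.

5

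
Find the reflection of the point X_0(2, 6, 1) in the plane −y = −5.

n = (0, −1, 0), |n|² = 1, n·X_0 − (-5) = -1, so t = -1/1 = -1.
Foot F = X_0 − (-1)·n = (2, 5, 1); the reflection is 2F − X_0 = (2, 4, 1).

(2, 4, 1)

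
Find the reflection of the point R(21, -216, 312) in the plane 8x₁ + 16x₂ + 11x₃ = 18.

(115/7, -1576/7, 2140/7)

n = (8, 16, 11), |n|² = 441, n·R − 18 = 126, so t = 126/441 = 2/7.
Foot F = R − (2/7)·n = (131/7, -1544/7, 2162/7); the reflection is 2F − R = (115/7, -1576/7, 2140/7).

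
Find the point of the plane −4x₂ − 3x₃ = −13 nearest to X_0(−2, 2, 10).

n = (0, −4, −3), |n|² = 25, and n·X_0 − (-13) = -25.
t = -25/25 = -1, so the foot is X_0 − t·n = (−2, 2, 10) − (-1)·(0, −4, −3) = (−2, −2, 7).

(-2, -2, 7)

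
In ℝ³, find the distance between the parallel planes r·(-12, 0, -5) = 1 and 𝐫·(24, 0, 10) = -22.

10/13

Divide the second equation by -2 to match normals: -12x - 5z = 11.
With common normal n = (-12, 0, -5) (|n| = 13), the distance is |1 − 11|/|n| = 10/13.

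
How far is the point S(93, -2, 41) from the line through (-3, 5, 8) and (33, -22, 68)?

A direction vector is d = (36, -27, 60).
AP = (96, -7, 33), and AP × d = (471, -4572, -2340).
|AP × d|² = 26600625 and |d|² = 5625, so the distance is √(26600625/5625) = √4729.

√4729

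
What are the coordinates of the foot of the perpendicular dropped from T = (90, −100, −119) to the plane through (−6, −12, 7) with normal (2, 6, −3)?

(618/7, -736/7, -815/7)

n = (2, 6, −3), |n|² = 49, and n·T − (-105) = 42.
t = 42/49 = 6/7, so the foot is T − t·n = (90, −100, −119) − (6/7)·(2, 6, −3) = (618/7, −736/7, −815/7).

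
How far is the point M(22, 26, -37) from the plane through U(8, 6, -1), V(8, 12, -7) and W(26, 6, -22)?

2/11

UV = (0, 6, -6) and UW = (18, 0, -21), so a normal is n = UV × UW = (-126, -108, -108).
d = |(-126)·22 + (-108)·26 + (-108)·(-37) − (-1548)| / √(15876 + 11664 + 11664) = |-36| / 198 = 2/11.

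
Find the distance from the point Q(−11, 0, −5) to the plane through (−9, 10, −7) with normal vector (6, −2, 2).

The plane has equation n·(r − (−9, 10, −7)) = 0, i.e. n·r = -88.
n = (6, −2, 2); n·P − (-88) = 12; |n| = 2√11; distance = 12/(2√11) = 6√11/11.

6/√11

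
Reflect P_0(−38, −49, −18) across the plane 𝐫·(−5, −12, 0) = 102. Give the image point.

With n = (−5, −12, 0), the signed offset is (n·P_0 − 102)/|n|² = 676/169 = 4.
P_0' = P_0 − 2t·n = (−38, −49, −18) − 8·(−5, −12, 0) = (2, 47, −18).

(2, 47, -18)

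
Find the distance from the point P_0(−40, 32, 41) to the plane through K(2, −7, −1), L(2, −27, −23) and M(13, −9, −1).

KL = (0, −20, −22) and KM = (11, −2, 0), so a normal is n = KL × KM = (−44, −242, 220).
Then n·(−40, 32, 41) − 1386 = 1650.
|n| = √(1936 + 58564 + 48400) = 330, so the distance is |1650|/330 = 5.

5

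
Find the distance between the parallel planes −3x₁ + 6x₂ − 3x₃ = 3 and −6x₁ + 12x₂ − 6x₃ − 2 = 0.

Divide the second equation by 2 to match normals: −3x₁ + 6x₂ − 3x₃ = 1.
Both planes have normal n = (−3, 6, −3), |n| = 3√6. Any point on the first plane is at distance |1 − 3|/|n| = 2/(3√6) from the second.

2/(3√6)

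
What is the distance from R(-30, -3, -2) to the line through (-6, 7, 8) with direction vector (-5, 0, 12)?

2√194

Direction vector d = (-5, 0, 12).
AP = (-24, -10, -10); AP·d = 0, |AP|² = 776, |d|² = 169.
distance² = |AP|² − (AP·d)²/|d|² = 776 − 0/169 = 776, so the distance is 2√194.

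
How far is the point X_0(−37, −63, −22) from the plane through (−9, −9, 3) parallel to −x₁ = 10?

28

Parallel planes share the normal n = (−1, 0, 0); since (−9, −9, 3) lies on the plane, its equation is −x₁ = 9.
n = (−1, 0, 0); n·P − 9 = 28; |n| = 1; distance = 28/1 = 28.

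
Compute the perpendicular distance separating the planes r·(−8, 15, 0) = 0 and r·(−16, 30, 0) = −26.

13/17

Divide the second equation by 2 to match normals: −8x₁ + 15x₂ = -13.
With common normal n = (−8, 15, 0) (|n| = 17), the distance is |0 − (-13)|/|n| = 13/17.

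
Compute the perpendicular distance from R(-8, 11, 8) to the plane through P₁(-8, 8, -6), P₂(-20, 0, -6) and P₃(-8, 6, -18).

4/√53

P₁P₂ = (-12, -8, 0) and P₁P₃ = (0, -2, -12), so a normal is n = P₁P₂ × P₁P₃ = (96, -144, 24).
Then n·(-8, 11, 8) - (-2064) = -96.
|n| = √(9216 + 20736 + 576) = 24√53, so the distance is |-96|/(24√53) = 4√53/53.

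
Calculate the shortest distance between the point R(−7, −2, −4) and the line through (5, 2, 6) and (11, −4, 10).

2√43

A direction vector is d = (6, −6, 4).
AP = (−12, −4, −10), and AP × d = (−76, −12, 96).
|AP × d|² = 15136 and |d|² = 88, so the distance is √(15136/88) = √172 = 2√43.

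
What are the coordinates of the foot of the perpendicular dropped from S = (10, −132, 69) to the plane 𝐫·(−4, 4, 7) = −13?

(58/9, -1156/9, 677/9)

n = (−4, 4, 7), |n|² = 81, and n·S − (-13) = -72.
t = -72/81 = -8/9, so the foot is S − t·n = (10, −132, 69) − (-8/9)·(−4, 4, 7) = (58/9, −1156/9, 677/9).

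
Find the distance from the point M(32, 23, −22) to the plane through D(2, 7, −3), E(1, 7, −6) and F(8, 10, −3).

DE = (−1, 0, −3) and DF = (6, 3, 0), so a normal is n = DE × DF = (9, −18, −3).
n = (9, −18, −3); n·P − (-99) = 39; |n| = 3√46; distance = 39/(3√46) = 13√46/46.

13/√46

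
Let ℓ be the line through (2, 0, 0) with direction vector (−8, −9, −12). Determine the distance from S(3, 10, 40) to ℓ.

Direction vector d = (−8, −9, −12).
AP = (1, 10, 40); AP·d = -578, |AP|² = 1701, |d|² = 289.
distance² = |AP|² − (AP·d)²/|d|² = 1701 − 334084/289 = 545, so the distance is √545.

√545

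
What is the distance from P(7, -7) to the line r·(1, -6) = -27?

d = |1·7 + (-6)·(-7) − (-27)| / √(1 + 36) = |76|/√37 = 76√37/37.

76/√37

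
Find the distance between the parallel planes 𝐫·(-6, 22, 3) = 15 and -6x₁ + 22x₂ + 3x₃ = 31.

With common normal n = (-6, 22, 3) (|n| = 23), the distance is |15 − 31|/|n| = 16/23.

16/23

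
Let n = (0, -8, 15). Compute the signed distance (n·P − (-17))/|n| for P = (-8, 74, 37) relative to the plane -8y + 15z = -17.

-20/17

n·P − (-17) = -20.
|n| = 17, so the signed distance is -20/17.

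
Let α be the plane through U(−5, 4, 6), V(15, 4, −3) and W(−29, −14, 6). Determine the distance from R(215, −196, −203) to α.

8

UV = (20, 0, −9) and UW = (−24, −18, 0), so a normal is n = UV × UW = (−162, 216, −360).
Then n·(215, −196, −203) − (−486) = −3600.
|n| = √(26244 + 46656 + 129600) = 450, so the distance is |-3600|/450 = 8.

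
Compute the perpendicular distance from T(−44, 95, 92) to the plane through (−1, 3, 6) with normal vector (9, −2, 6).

5

The plane has equation n·(r − (−1, 3, 6)) = 0, i.e. n·r = 21.
Then n·(−44, 95, 92) − 21 = −55.
|n| = √(81 + 4 + 36) = 11, so the distance is |-55|/11 = 5.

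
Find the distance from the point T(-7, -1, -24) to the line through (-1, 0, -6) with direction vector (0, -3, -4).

Direction vector d = (0, -3, -4).
AP = (-6, -1, -18), and AP × d = (-50, -24, 18).
|AP × d|² = 3400 and |d|² = 25, so the distance is √(3400/25) = √136 = 2√34.

2√34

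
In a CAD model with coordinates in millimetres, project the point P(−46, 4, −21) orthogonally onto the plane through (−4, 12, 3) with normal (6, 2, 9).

(-22, 12, 15)

The perpendicular from P has direction n = (6, 2, 9): r = (−46, 4, −21) + λ(6, 2, 9).
Substitute into the plane: n·(P + λn) = 27 gives -457 + 121λ = 27, so λ = 4.
Foot = (−46, 4, −21) + 4·(6, 2, 9) = (−22, 12, 15).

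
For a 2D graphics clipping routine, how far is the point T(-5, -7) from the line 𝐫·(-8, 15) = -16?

The normal to the line is n = (-8, 15) with |n| = 17.
|n·T − (-16)| = |-65 − (-16)| = 49, so the distance is 49/17.

49/17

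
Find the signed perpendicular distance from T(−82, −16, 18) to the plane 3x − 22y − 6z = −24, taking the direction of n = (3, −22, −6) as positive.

22/23

n·T − (-24) = 22.
|n| = 23, so the signed distance is 22/23.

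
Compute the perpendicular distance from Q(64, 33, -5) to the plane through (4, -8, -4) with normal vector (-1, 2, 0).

The plane has equation n·(r − (4, -8, -4)) = 0, i.e. n·r = -20.
n = (-1, 2, 0); n·P − (-20) = 22; |n| = √5; distance = 22/√5.

22/√5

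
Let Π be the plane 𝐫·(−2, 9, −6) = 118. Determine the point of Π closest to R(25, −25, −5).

(19, 2, -23)

The perpendicular from R has direction n = (−2, 9, −6): r = (25, −25, −5) + t(−2, 9, −6).
Substitute into the plane: n·(R + tn) = 118 gives -245 + 121t = 118, so t = 3.
Foot = (25, −25, −5) + 3·(−2, 9, −6) = (19, 2, −23).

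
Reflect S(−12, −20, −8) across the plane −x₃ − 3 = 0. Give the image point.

With n = (0, 0, −1), the signed offset is (n·S − 3)/|n|² = 5/1 = 5.
S' = S − 2t·n = (−12, −20, −8) − 10·(0, 0, −1) = (−12, −20, 2).

(-12, -20, 2)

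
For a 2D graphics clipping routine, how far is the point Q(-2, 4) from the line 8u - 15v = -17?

d = |8·(-2) + (-15)·4 − (-17)| / √(64 + 225) = |-59|/17 = 59/17.

59/17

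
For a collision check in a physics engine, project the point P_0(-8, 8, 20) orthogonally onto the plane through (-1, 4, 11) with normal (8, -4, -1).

n = (8, -4, -1), |n|² = 81, and n·P_0 − (-35) = -81.
t = -81/81 = -1, so the foot is P_0 − t·n = (-8, 8, 20) − (-1)·(8, -4, -1) = (0, 4, 19).

(0, 4, 19)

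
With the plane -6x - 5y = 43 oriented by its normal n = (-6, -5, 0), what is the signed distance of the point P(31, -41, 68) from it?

n·P − 43 = -24.
|n| = √61, so the signed distance is -24/√61.

-24/√61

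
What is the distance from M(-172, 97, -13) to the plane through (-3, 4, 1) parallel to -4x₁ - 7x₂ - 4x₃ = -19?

9

Parallel planes share the normal n = (-4, -7, -4); since (-3, 4, 1) lies on the plane, its equation is -4x₁ - 7x₂ - 4x₃ = -20.
Then n·(-172, 97, -13) - (-20) = 81.
|n| = √(16 + 49 + 16) = 9, so the distance is |81|/9 = 9.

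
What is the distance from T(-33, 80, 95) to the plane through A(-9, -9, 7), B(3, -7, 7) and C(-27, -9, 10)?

AB = (12, 2, 0) and AC = (-18, 0, 3), so a normal is n = AB × AC = (6, -36, 36).
d = |6·(-33) + (-36)·80 + 36·95 − 522| / √(36 + 1296 + 1296) = |-180| / (6√73) = 30/√73.

30√73/73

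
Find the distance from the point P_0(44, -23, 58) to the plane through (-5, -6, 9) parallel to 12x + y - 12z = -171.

1

Parallel planes share the normal n = (12, 1, -12); since (-5, -6, 9) lies on the plane, its equation is 12x + y - 12z = -174.
Then n·(44, -23, 58) - (-174) = -17.
|n| = √(144 + 1 + 144) = 17, so the distance is |-17|/17 = 1.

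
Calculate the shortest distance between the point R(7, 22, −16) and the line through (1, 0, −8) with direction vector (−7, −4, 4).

Direction vector d = (−7, −4, 4).
AP = (6, 22, −8); AP·d = -162, |AP|² = 584, |d|² = 81.
distance² = |AP|² − (AP·d)²/|d|² = 584 − 26244/81 = 260, so the distance is 2√65.

2√65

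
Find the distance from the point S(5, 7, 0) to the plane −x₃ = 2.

2

n = (0, 0, −1); n·P − 2 = -2; |n| = 1; distance = 2/1 = 2.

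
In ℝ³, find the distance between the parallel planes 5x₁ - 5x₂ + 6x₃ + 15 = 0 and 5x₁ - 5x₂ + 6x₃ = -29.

14/√86

With common normal n = (5, -5, 6) (|n| = √86), the distance is |(-15) − (-29)|/|n| = 14/√86.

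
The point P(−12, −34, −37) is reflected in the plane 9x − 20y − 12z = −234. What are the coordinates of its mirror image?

(-48, 46, 11)

n = (9, −20, −12), |n|² = 625, n·P − (-234) = 1250, so t = 1250/625 = 2.
Foot F = P − 2·n = (−30, 6, −13); the reflection is 2F − P = (−48, 46, 11).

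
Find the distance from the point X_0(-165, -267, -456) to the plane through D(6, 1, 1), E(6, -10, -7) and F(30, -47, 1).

7

DE = (0, -11, -8) and DF = (24, -48, 0), so a normal is n = DE × DF = (-384, -192, 264).
d = |(-384)·(-165) + (-192)·(-267) + 264·(-456) − (-2232)| / √(147456 + 36864 + 69696) = |-3528| / 504 = 7.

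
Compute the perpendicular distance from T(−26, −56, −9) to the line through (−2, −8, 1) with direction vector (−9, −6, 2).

6√29

Direction vector d = (−9, −6, 2).
AP = (−24, −48, −10), and AP × d = (−156, 138, −288).
|AP × d|² = 126324 and |d|² = 121, so the distance is √(126324/121) = √1044 = 6√29.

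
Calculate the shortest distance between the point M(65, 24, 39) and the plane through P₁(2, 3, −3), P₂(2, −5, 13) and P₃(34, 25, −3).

1

P₁P₂ = (0, −8, 16) and P₁P₃ = (32, 22, 0), so a normal is n = P₁P₂ × P₁P₃ = (−352, 512, 256).
n = (−352, 512, 256); n·P − 64 = -672; |n| = 672; distance = 672/672 = 1.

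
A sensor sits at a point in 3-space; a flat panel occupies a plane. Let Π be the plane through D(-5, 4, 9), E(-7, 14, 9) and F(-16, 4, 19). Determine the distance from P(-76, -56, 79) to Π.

DE = (-2, 10, 0) and DF = (-11, 0, 10), so a normal is n = DE × DF = (100, 20, 110).
Then n·(-76, -56, 79) - 570 = -600.
|n| = √(10000 + 400 + 12100) = 150, so the distance is |-600|/150 = 4.

4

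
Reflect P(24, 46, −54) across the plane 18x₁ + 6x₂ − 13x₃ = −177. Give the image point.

With n = (18, 6, −13), the signed offset is (n·P − (-177))/|n|² = 1587/529 = 3.
P' = P − 2t·n = (24, 46, −54) − 6·(18, 6, −13) = (−84, 10, 24).

(-84, 10, 24)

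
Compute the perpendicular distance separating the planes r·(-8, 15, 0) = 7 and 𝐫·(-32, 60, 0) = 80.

13/17

Divide the second equation by 4 to match normals: -8x + 15y = 20.
With common normal n = (-8, 15, 0) (|n| = 17), the distance is |7 − 20|/|n| = 13/17.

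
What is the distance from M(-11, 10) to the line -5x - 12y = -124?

The normal to the line is n = (-5, -12) with |n| = 13.
|n·M − (-124)| = |-65 − (-124)| = 59, so the distance is 59/13.

59/13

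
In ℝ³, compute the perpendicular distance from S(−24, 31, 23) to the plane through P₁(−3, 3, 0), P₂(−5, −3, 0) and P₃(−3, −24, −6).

25/11

P₁P₂ = (−2, −6, 0) and P₁P₃ = (0, −27, −6), so a normal is n = P₁P₂ × P₁P₃ = (36, −12, 54).
n = (36, −12, 54); n·P − (-144) = 150; |n| = 66; distance = 150/66 = 25/11.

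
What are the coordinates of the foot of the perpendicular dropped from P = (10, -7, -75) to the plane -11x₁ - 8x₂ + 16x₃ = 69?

(-23, -31, -27)

The perpendicular from P has direction n = (-11, -8, 16): r = (10, -7, -75) + λ(-11, -8, 16).
Substitute into the plane: n·(P + λn) = 69 gives -1254 + 441λ = 69, so λ = 3.
Foot = (10, -7, -75) + 3·(-11, -8, 16) = (-23, -31, -27).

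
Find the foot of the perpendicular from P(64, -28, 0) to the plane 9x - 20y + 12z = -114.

(46, 12, -24)

The perpendicular from P has direction n = (9, -20, 12): r = (64, -28, 0) + t(9, -20, 12).
Substitute into the plane: n·(P + tn) = -114 gives 1136 + 625t = -114, so t = -2.
Foot = (64, -28, 0) + (-2)·(9, -20, 12) = (46, 12, -24).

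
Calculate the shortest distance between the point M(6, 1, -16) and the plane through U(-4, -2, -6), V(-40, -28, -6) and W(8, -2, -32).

16/23

UV = (-36, -26, 0) and UW = (12, 0, -26), so a normal is n = UV × UW = (676, -936, 312).
Then n·(6, 1, -16) - (-2704) = 832.
|n| = √(456976 + 876096 + 97344) = 1196, so the distance is |832|/1196 = 16/23.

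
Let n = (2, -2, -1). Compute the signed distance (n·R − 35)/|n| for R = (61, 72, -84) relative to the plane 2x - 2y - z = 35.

9

n·R − 35 = 27.
|n| = 3, so the signed distance is 27/3 = 9.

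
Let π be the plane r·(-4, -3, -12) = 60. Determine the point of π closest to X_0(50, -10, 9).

The perpendicular from X_0 has direction n = (-4, -3, -12): r = (50, -10, 9) + λ(-4, -3, -12).
Substitute into the plane: n·(X_0 + λn) = 60 gives -278 + 169λ = 60, so λ = 2.
Foot = (50, -10, 9) + 2·(-4, -3, -12) = (42, -16, -15).

(42, -16, -15)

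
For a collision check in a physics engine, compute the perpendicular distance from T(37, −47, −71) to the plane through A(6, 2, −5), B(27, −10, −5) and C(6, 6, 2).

5

AB = (21, −12, 0) and AC = (0, 4, 7), so a normal is n = AB × AC = (−84, −147, 84).
Then n·(37, −47, −71) − (−1218) = −945.
|n| = √(7056 + 21609 + 7056) = 189, so the distance is |-945|/189 = 5.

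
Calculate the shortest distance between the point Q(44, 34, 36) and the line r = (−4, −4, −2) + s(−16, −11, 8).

Direction vector d = (−16, −11, 8).
AP = (48, 38, 38), and AP × d = (722, −992, 80).
|AP × d|² = 1511748 and |d|² = 441, so the distance is √(1511748/441) = √3428 = 2√857.

2√857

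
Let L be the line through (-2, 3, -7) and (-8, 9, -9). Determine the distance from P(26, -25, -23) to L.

4√38

A direction vector is d = (-6, 6, -2).
AP = (28, -28, -16); AP·d = -304, |AP|² = 1824, |d|² = 76.
distance² = |AP|² − (AP·d)²/|d|² = 1824 − 92416/76 = 608, so the distance is 4√38.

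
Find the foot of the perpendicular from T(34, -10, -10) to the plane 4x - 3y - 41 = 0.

The perpendicular from T has direction n = (4, -3, 0): r = (34, -10, -10) + t(4, -3, 0).
Substitute into the plane: n·(T + tn) = 41 gives 166 + 25t = 41, so t = -5.
Foot = (34, -10, -10) + (-5)·(4, -3, 0) = (14, 5, -10).

(14, 5, -10)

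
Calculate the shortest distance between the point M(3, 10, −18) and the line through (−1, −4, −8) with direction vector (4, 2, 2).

12√2

Direction vector d = (4, 2, 2).
AP = (4, 14, −10), and AP × d = (48, −48, −48).
|AP × d|² = 6912 and |d|² = 24, so the distance is √(6912/24) = √288 = 12√2.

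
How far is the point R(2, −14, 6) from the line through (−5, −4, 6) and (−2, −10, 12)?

2√17

A direction vector is d = (3, −6, 6).
AP = (7, −10, 0); AP·d = 81, |AP|² = 149, |d|² = 81.
distance² = |AP|² − (AP·d)²/|d|² = 149 − 6561/81 = 68, so the distance is 2√17.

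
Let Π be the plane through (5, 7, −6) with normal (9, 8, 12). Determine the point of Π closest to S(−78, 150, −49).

(-1263/17, 2606/17, -749/17)

n = (9, 8, 12), |n|² = 289, and n·S − 29 = -119.
t = -119/289 = -7/17, so the foot is S − t·n = (−78, 150, −49) − (-7/17)·(9, 8, 12) = (−1263/17, 2606/17, −749/17).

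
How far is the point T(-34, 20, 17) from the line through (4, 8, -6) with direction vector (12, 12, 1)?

Direction vector d = (12, 12, 1).
AP = (-38, 12, 23); AP·d = -289, |AP|² = 2117, |d|² = 289.
distance² = |AP|² − (AP·d)²/|d|² = 2117 − 83521/289 = 1828, so the distance is 2√457.

2√457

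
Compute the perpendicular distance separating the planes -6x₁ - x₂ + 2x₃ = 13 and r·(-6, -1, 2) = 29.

16/√41

With common normal n = (-6, -1, 2) (|n| = √41), the distance is |13 − 29|/|n| = 16/√41 = 16√41/41.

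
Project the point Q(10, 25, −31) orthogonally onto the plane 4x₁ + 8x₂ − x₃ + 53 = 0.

(-6, -7, -27)

n = (4, 8, −1), |n|² = 81, and n·Q − (-53) = 324.
t = 324/81 = 4, so the foot is Q − t·n = (10, 25, −31) − 4·(4, 8, −1) = (−6, −7, −27).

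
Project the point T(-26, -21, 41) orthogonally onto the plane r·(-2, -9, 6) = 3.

n = (-2, -9, 6), |n|² = 121, and n·T − 3 = 484.
t = 484/121 = 4, so the foot is T − t·n = (-26, -21, 41) − 4·(-2, -9, 6) = (-18, 15, 17).

(-18, 15, 17)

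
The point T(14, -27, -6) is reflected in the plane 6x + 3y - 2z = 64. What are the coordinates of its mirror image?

With n = (6, 3, -2), the signed offset is (n·T − 64)/|n|² = -49/49 = -1.
T' = T − 2t·n = (14, -27, -6) − (-2)·(6, 3, -2) = (26, -21, -10).

(26, -21, -10)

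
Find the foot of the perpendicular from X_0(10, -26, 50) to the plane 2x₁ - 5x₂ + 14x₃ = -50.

(2, -6, -6)

The perpendicular from X_0 has direction n = (2, -5, 14): r = (10, -26, 50) + t(2, -5, 14).
Substitute into the plane: n·(X_0 + tn) = -50 gives 850 + 225t = -50, so t = -4.
Foot = (10, -26, 50) + (-4)·(2, -5, 14) = (2, -6, -6).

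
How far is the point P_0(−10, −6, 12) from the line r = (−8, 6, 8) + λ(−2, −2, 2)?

Direction vector d = (−2, −2, 2).
AP = (−2, −12, 4); AP·d = 36, |AP|² = 164, |d|² = 12.
distance² = |AP|² − (AP·d)²/|d|² = 164 − 1296/12 = 56, so the distance is 2√14.

2√14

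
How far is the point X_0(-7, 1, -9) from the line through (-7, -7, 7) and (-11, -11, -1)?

A direction vector is d = (-4, -4, -8).
AP = (0, 8, -16); AP·d = 96, |AP|² = 320, |d|² = 96.
distance² = |AP|² − (AP·d)²/|d|² = 320 − 9216/96 = 224, so the distance is 4√14.

4√14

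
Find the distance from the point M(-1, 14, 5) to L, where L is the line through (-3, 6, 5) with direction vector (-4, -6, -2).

2√3

Direction vector d = (-4, -6, -2).
AP = (2, 8, 0); AP·d = -56, |AP|² = 68, |d|² = 56.
distance² = |AP|² − (AP·d)²/|d|² = 68 − 3136/56 = 12, so the distance is 2√3.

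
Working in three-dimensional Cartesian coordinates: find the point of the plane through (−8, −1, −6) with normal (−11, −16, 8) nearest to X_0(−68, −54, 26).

The perpendicular from X_0 has direction n = (−11, −16, 8): r = (−68, −54, 26) + t(−11, −16, 8).
Substitute into the plane: n·(X_0 + tn) = 56 gives 1820 + 441t = 56, so t = -4.
Foot = (−68, −54, 26) + (-4)·(−11, −16, 8) = (−24, 10, −6).

(-24, 10, -6)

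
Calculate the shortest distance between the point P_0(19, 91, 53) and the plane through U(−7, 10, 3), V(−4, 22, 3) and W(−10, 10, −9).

9/√2

UV = (3, 12, 0) and UW = (−3, 0, −12), so a normal is n = UV × UW = (−144, 36, 36).
Then n·(19, 91, 53) − 1476 = 972.
|n| = √(20736 + 1296 + 1296) = 108√2, so the distance is |972|/(108√2) = 9/√2.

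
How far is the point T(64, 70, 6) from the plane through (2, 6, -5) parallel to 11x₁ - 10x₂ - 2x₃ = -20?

Parallel planes share the normal n = (11, -10, -2); since (2, 6, -5) lies on the plane, its equation is 11x₁ - 10x₂ - 2x₃ = -28.
Then n·(64, 70, 6) - (-28) = 20.
|n| = √(121 + 100 + 4) = 15, so the distance is |20|/15 = 4/3.

4/3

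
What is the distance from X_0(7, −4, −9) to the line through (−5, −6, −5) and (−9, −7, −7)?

4√5

A direction vector is d = (−4, −1, −2).
AP = (12, 2, −4), and AP × d = (−8, 40, −4).
|AP × d|² = 1680 and |d|² = 21, so the distance is √(1680/21) = √80 = 4√5.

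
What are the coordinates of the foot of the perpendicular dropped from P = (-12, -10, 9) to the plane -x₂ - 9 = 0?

(-12, -9, 9)

The perpendicular from P has direction n = (0, -1, 0): r = (-12, -10, 9) + μ(0, -1, 0).
Substitute into the plane: n·(P + μn) = 9 gives 10 + 1μ = 9, so μ = -1.
Foot = (-12, -10, 9) + (-1)·(0, -1, 0) = (-12, -9, 9).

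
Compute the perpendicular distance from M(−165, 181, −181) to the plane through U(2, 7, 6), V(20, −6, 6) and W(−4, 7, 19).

7

UV = (18, −13, 0) and UW = (−6, 0, 13), so a normal is n = UV × UW = (−169, −234, −78).
d = |(-169)·(-165) + (-234)·181 + (-78)·(-181) − (-2444)| / √(28561 + 54756 + 6084) = |2093| / 299 = 7.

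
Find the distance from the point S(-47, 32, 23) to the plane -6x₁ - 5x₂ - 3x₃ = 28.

25/√70

Normal vector n = (-6, -5, -3), and n·(-47, 32, 23) - 28 = 25.
|n| = √(36 + 25 + 9) = √70, so the distance is |25|/√70 = 25/√70.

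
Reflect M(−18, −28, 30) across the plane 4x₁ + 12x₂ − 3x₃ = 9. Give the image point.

(6, 44, 12)

n = (4, 12, −3), |n|² = 169, n·M − 9 = -507, so t = -507/169 = -3.
Foot F = M − (-3)·n = (−6, 8, 21); the reflection is 2F − M = (6, 44, 12).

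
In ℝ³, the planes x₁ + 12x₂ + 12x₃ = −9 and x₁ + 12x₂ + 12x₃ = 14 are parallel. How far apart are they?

Both planes have normal n = (1, 12, 12), |n| = 17. Any point on the first plane is at distance |14 − (-9)|/|n| = 23/17 from the second.

23/17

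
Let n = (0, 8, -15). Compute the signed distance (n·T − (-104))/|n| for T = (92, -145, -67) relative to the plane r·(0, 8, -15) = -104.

n·T − (-104) = -51.
|n| = 17, so the signed distance is -51/17 = -3.

-3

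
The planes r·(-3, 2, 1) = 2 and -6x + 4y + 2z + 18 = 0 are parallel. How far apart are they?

Divide the second equation by 2 to match normals: -3x + 2y + z = -9.
With common normal n = (-3, 2, 1) (|n| = √14), the distance is |2 − (-9)|/|n| = 11/√14.

11√14/14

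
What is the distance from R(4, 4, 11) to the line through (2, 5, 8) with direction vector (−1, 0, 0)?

Direction vector d = (−1, 0, 0).
AP = (2, −1, 3); AP·d = -2, |AP|² = 14, |d|² = 1.
distance² = |AP|² − (AP·d)²/|d|² = 14 − 4/1 = 10, so the distance is √10.

√10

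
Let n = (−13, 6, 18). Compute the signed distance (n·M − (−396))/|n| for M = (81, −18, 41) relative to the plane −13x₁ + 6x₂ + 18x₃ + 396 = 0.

-27/23

n·M − (-396) = -27.
|n| = 23, so the signed distance is -27/23.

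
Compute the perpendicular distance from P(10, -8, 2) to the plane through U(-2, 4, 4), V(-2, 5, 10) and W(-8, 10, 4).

2√73/73

UV = (0, 1, 6) and UW = (-6, 6, 0), so a normal is n = UV × UW = (-36, -36, 6).
Then n·(10, -8, 2) - (-48) = -12.
|n| = √(1296 + 1296 + 36) = 6√73, so the distance is |-12|/(6√73) = 2/√73.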